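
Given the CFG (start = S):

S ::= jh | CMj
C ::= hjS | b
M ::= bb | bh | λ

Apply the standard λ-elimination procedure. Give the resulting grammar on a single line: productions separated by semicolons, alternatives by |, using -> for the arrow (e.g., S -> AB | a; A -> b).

S -> Cj | jh | CMj; C -> b | hjS; M -> bb | bh

Nullable set: {M}.
S -> CMj: M nullable, giving CMj | Cj.
Drop M -> λ.
Unchanged (no nullable symbols): S -> jh; C -> b; C -> hjS; M -> bb; M -> bh.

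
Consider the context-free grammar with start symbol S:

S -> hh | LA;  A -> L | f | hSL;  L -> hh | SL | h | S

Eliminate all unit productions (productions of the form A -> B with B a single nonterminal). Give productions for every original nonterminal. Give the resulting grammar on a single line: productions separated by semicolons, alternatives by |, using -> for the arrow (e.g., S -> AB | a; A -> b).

Unit productions: A->L, L->S.
Unit pairs (A ⇒* B via units): (A,L), (A,S), (L,S).
S: inherits non-unit rules of {S} → LA | hh.
A: inherits non-unit rules of {A, L, S} → LA | SL | f | h | hSL | hh.
L: inherits non-unit rules of {L, S} → LA | SL | h | hh.

S -> LA | hh; A -> f | h | LA | SL | hh | hSL; L -> h | LA | SL | hh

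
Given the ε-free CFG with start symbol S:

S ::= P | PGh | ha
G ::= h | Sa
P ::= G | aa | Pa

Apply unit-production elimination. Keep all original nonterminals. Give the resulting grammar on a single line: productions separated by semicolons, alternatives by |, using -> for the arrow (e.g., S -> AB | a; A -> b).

Unit productions: P->G, S->P.
Unit pairs (A ⇒* B via units): (P,G), (S,G), (S,P).
S: inherits non-unit rules of {G, P, S} → PGh | Pa | Sa | aa | h | ha.
G: inherits non-unit rules of {G} → Sa | h.
P: inherits non-unit rules of {G, P} → Pa | Sa | aa | h.

S -> h | Pa | Sa | aa | ha | PGh; G -> h | Sa; P -> h | Pa | Sa | aa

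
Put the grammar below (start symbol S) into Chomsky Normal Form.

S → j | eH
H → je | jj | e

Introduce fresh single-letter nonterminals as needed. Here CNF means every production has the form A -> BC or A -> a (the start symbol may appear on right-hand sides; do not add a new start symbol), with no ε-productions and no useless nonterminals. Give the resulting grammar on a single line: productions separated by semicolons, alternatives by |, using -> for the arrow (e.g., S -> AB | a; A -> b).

No ε-productions.
No unit productions to eliminate.
TERM: introduce B -> e, A -> j and substitute in every rule of length ≥2.

S -> j | BH; A -> j; B -> e; H -> e | AA | AB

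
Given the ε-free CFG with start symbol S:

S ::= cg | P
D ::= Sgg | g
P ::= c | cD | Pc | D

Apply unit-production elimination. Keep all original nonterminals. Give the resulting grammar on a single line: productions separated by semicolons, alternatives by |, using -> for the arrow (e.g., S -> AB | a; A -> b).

S -> c | g | Pc | cD | cg | Sgg; D -> g | Sgg; P -> c | g | Pc | cD | Sgg

Unit productions: P->D, S->P.
Unit pairs (A ⇒* B via units): (P,D), (S,D), (S,P).
S: inherits non-unit rules of {D, P, S} → Pc | Sgg | c | cD | cg | g.
D: inherits non-unit rules of {D} → Sgg | g.
P: inherits non-unit rules of {D, P} → Pc | Sgg | c | cD | g.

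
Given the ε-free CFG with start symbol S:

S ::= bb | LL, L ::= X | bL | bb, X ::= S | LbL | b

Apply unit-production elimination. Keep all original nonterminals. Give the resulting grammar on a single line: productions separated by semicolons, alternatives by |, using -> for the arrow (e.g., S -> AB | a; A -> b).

Unit productions: L->X, X->S.
Unit pairs (A ⇒* B via units): (L,S), (L,X), (X,S).
S: inherits non-unit rules of {S} → LL | bb.
L: inherits non-unit rules of {L, S, X} → LL | LbL | b | bL | bb.
X: inherits non-unit rules of {S, X} → LL | LbL | b | bb.

S -> LL | bb; L -> b | LL | bL | bb | LbL; X -> b | LL | bb | LbL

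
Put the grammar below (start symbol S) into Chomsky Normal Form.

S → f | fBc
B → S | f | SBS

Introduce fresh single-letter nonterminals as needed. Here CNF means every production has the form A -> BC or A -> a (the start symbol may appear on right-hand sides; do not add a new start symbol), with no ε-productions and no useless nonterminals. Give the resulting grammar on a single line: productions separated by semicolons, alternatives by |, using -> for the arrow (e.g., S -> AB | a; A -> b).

S -> f | AF; A -> f; B -> f | AD | SE; C -> c; D -> BC; E -> BS; F -> BC

No ε-productions.
After unit-elimination: S -> f | fBc; B -> f | SBS | fBc.
TERM: introduce C -> c, A -> f and substitute in every rule of length ≥2.
BIN: B -> ABC becomes B -> AD, D -> BC; B -> SBS becomes B -> SE, E -> BS; S -> ABC becomes S -> AF, F -> BC.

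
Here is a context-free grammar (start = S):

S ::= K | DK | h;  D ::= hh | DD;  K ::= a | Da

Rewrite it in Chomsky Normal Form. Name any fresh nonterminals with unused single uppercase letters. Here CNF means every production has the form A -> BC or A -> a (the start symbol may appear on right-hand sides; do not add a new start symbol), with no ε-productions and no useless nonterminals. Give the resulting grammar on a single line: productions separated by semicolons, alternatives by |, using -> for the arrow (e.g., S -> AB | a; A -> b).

No ε-productions.
After unit-elimination: S -> a | h | DK | Da; D -> DD | hh; K -> a | Da.
TERM: introduce B -> a, A -> h and substitute in every rule of length ≥2.

S -> a | h | DB | DK; A -> h; B -> a; D -> AA | DD; K -> a | DB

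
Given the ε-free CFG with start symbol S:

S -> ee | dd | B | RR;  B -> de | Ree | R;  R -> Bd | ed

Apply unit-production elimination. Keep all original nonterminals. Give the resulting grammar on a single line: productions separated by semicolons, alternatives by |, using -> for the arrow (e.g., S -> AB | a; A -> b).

S -> Bd | RR | dd | de | ed | ee | Ree; B -> Bd | de | ed | Ree; R -> Bd | ed

Unit productions: B->R, S->B.
Unit pairs (A ⇒* B via units): (B,R), (S,B), (S,R).
S: inherits non-unit rules of {B, R, S} → Bd | RR | Ree | dd | de | ed | ee.
B: inherits non-unit rules of {B, R} → Bd | Ree | de | ed.
R: inherits non-unit rules of {R} → Bd | ed.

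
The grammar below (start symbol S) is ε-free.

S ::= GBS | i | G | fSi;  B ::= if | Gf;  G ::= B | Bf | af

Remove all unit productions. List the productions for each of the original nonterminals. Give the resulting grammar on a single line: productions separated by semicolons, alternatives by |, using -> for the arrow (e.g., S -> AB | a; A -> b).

S -> i | Bf | Gf | af | if | GBS | fSi; B -> Gf | if; G -> Bf | Gf | af | if

Unit productions: G->B, S->G.
Unit pairs (A ⇒* B via units): (G,B), (S,B), (S,G).
S: inherits non-unit rules of {B, G, S} → Bf | GBS | Gf | af | fSi | i | if.
B: inherits non-unit rules of {B} → Gf | if.
G: inherits non-unit rules of {B, G} → Bf | Gf | af | if.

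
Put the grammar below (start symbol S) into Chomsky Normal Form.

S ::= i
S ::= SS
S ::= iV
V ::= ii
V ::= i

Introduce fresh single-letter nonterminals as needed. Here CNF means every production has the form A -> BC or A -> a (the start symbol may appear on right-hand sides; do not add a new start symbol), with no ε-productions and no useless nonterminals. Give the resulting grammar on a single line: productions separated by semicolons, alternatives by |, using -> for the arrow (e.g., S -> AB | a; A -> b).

No ε-productions.
No unit productions to eliminate.
TERM: introduce A -> i and substitute in every rule of length ≥2.

S -> i | AV | SS; A -> i; V -> i | AA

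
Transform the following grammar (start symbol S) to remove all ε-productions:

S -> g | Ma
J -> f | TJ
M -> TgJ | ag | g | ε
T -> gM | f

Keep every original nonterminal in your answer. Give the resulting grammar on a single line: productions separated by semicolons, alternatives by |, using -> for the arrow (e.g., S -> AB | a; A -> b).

S -> a | g | Ma; J -> f | TJ; M -> g | ag | TgJ; T -> f | g | gM

Nullable set: {M}.
S -> Ma: M nullable, giving Ma | a.
Drop M -> ε.
T -> gM: M nullable, giving g | gM.
Unchanged (no nullable symbols): S -> g; J -> TJ; J -> f; M -> TgJ; M -> ag; M -> g; T -> f.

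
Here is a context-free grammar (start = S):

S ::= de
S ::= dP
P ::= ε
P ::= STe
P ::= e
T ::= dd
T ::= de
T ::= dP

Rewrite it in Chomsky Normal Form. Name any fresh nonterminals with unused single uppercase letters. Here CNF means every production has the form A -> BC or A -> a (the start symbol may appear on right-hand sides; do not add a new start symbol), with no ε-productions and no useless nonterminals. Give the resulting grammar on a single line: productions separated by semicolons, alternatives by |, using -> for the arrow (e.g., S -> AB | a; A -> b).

Nullable: {P}; after ε-elimination: S -> d | dP | de; P -> e | STe; T -> d | dP | dd | de.
No unit productions to eliminate.
TERM: introduce B -> d, A -> e and substitute in every rule of length ≥2.
BIN: P -> STA becomes P -> SC, C -> TA.

S -> d | BA | BP; A -> e; B -> d; C -> TA; P -> e | SC; T -> d | BA | BB | BP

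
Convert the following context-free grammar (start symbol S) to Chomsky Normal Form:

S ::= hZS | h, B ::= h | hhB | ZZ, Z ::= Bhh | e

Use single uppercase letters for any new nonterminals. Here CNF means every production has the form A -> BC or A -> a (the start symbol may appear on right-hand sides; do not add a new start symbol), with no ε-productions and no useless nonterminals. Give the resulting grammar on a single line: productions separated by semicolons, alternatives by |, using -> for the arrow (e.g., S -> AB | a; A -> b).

No ε-productions.
No unit productions to eliminate.
TERM: introduce A -> h and substitute in every rule of length ≥2.
BIN: B -> AAB becomes B -> AC, C -> AB; S -> AZS becomes S -> AD, D -> ZS; Z -> BAA becomes Z -> BE, E -> AA.

S -> h | AD; A -> h; B -> h | AC | ZZ; C -> AB; D -> ZS; E -> AA; Z -> e | BE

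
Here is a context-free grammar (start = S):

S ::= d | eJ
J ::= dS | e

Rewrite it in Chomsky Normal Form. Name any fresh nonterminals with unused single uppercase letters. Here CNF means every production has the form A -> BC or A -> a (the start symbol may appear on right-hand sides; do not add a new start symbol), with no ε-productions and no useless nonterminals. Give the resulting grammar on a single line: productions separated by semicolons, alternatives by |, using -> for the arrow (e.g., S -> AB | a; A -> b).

S -> d | BJ; A -> d; B -> e; J -> e | AS

No ε-productions.
No unit productions to eliminate.
TERM: introduce A -> d, B -> e and substitute in every rule of length ≥2.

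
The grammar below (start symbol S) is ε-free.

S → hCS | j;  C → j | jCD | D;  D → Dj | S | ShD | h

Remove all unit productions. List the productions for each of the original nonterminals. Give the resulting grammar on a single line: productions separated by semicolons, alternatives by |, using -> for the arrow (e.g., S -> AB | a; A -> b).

Unit productions: C->D, D->S.
Unit pairs (A ⇒* B via units): (C,D), (C,S), (D,S).
S: inherits non-unit rules of {S} → hCS | j.
C: inherits non-unit rules of {C, D, S} → Dj | ShD | h | hCS | j | jCD.
D: inherits non-unit rules of {D, S} → Dj | ShD | h | hCS | j.

S -> j | hCS; C -> h | j | Dj | ShD | hCS | jCD; D -> h | j | Dj | ShD | hCS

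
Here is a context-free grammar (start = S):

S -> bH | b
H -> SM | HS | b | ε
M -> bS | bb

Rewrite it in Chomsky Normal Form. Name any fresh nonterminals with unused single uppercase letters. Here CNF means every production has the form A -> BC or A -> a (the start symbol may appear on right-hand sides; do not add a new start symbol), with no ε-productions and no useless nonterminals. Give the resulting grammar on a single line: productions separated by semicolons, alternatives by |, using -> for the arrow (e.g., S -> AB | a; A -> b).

S -> b | AH; A -> b; H -> b | AH | HS | SM; M -> AA | AS

Nullable: {H}; after ε-elimination: S -> b | bH; H -> S | b | HS | SM; M -> bS | bb.
After unit-elimination: S -> b | bH; H -> b | HS | SM | bH; M -> bS | bb.
TERM: introduce A -> b and substitute in every rule of length ≥2.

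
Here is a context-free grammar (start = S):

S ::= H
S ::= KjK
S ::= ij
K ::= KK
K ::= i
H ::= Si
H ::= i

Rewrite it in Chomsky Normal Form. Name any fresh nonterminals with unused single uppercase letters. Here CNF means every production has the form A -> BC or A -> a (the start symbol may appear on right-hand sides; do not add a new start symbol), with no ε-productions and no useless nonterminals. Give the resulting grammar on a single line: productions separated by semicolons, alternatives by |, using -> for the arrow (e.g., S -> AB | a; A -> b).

No ε-productions.
After unit-elimination: S -> i | Si | ij | KjK; H -> i | Si; K -> i | KK.
TERM: introduce A -> i, B -> j and substitute in every rule of length ≥2.
BIN: S -> KBK becomes S -> KC, C -> BK.
Drop unreachable/unproductive: H.

S -> i | AB | KC | SA; A -> i; B -> j; C -> BK; K -> i | KK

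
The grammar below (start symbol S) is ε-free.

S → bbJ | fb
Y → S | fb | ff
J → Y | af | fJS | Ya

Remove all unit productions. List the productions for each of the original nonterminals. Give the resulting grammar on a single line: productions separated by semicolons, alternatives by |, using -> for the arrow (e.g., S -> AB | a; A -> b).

S -> fb | bbJ; J -> Ya | af | fb | ff | bbJ | fJS; Y -> fb | ff | bbJ

Unit productions: J->Y, Y->S.
Unit pairs (A ⇒* B via units): (J,S), (J,Y), (Y,S).
S: inherits non-unit rules of {S} → bbJ | fb.
J: inherits non-unit rules of {J, S, Y} → Ya | af | bbJ | fJS | fb | ff.
Y: inherits non-unit rules of {S, Y} → bbJ | fb | ff.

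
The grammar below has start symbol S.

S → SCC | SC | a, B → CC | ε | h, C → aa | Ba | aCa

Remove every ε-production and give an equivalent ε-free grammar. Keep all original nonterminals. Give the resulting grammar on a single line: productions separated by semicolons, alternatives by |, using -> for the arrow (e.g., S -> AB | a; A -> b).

S -> a | SC | SCC; B -> h | CC; C -> a | Ba | aa | aCa

Nullable set: {B}.
Drop B -> ε.
C -> Ba: B nullable, giving Ba | a.
Unchanged (no nullable symbols): S -> SC; S -> SCC; S -> a; B -> CC; B -> h; C -> aCa; C -> aa.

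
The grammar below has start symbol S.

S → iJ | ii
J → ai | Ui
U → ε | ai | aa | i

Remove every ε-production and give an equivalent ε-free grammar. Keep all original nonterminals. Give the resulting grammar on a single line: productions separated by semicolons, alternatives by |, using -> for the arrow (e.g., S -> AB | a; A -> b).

S -> iJ | ii; J -> i | Ui | ai; U -> i | aa | ai

Nullable set: {U}.
J -> Ui: U nullable, giving Ui | i.
Drop U -> ε.
Unchanged (no nullable symbols): S -> iJ; S -> ii; J -> ai; U -> aa; U -> ai; U -> i.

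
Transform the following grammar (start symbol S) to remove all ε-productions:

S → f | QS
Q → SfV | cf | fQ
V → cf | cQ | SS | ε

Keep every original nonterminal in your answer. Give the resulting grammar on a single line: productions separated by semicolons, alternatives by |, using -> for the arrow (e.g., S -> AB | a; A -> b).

Nullable set: {V}.
Q -> SfV: V nullable, giving Sf | SfV.
Drop V -> ε.
Unchanged (no nullable symbols): S -> QS; S -> f; Q -> cf; Q -> fQ; V -> SS; V -> cQ; V -> cf.

S -> f | QS; Q -> Sf | cf | fQ | SfV; V -> SS | cQ | cf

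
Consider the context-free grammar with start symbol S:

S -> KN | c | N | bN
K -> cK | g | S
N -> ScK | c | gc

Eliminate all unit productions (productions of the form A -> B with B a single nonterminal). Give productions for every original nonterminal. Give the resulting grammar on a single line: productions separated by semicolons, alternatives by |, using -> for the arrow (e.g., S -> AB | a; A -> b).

Unit productions: K->S, S->N.
Unit pairs (A ⇒* B via units): (K,N), (K,S), (S,N).
S: inherits non-unit rules of {N, S} → KN | ScK | bN | c | gc.
K: inherits non-unit rules of {K, N, S} → KN | ScK | bN | c | cK | g | gc.
N: inherits non-unit rules of {N} → ScK | c | gc.

S -> c | KN | bN | gc | ScK; K -> c | g | KN | bN | cK | gc | ScK; N -> c | gc | ScK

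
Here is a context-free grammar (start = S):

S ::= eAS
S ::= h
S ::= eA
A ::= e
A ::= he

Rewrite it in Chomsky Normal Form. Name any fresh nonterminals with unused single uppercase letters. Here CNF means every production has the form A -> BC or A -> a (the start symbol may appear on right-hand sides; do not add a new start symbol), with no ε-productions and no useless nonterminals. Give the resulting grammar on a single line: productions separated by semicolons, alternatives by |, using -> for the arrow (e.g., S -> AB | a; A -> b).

No ε-productions.
No unit productions to eliminate.
TERM: introduce C -> e, B -> h and substitute in every rule of length ≥2.
BIN: S -> CAS becomes S -> CD, D -> AS.

S -> h | CA | CD; A -> e | BC; B -> h; C -> e; D -> AS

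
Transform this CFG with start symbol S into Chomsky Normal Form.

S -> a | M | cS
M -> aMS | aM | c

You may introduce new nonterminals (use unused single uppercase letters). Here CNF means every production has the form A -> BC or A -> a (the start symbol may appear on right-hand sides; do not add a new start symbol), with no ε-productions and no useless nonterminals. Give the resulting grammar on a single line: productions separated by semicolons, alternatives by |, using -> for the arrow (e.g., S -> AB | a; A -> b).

S -> a | c | AD | AM | BS; A -> a; B -> c; C -> MS; D -> MS; M -> c | AC | AM

No ε-productions.
After unit-elimination: S -> a | c | aM | cS | aMS; M -> c | aM | aMS.
TERM: introduce A -> a, B -> c and substitute in every rule of length ≥2.
BIN: M -> AMS becomes M -> AC, C -> MS; S -> AMS becomes S -> AD, D -> MS.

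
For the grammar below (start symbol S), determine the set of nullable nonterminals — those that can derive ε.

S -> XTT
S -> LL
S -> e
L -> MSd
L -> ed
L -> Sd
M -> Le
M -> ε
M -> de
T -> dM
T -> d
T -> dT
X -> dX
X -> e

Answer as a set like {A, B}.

Directly nullable (have an ε-rule): {M}.
Not nullable: L, S, T, X — each has a terminal in every rule's right-hand side or depends on a non-nullable symbol.

{M}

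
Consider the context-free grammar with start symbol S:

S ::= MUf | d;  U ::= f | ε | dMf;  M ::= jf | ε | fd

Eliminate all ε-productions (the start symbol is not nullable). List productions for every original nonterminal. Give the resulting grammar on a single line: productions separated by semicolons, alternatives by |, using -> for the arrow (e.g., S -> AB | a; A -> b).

Nullable set: {M, U}.
S -> MUf: M, U nullable, giving MUf | Mf | Uf | f.
Drop M -> ε.
Drop U -> ε.
U -> dMf: M nullable, giving dMf | df.
Unchanged (no nullable symbols): S -> d; M -> fd; M -> jf; U -> f.

S -> d | f | Mf | Uf | MUf; M -> fd | jf; U -> f | df | dMf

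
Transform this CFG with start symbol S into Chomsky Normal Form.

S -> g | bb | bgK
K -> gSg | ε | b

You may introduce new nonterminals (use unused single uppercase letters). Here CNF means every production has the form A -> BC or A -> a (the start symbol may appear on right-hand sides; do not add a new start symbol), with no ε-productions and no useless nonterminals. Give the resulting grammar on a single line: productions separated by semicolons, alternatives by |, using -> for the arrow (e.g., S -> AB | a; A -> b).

S -> g | BA | BB | BD; A -> g; B -> b; C -> SA; D -> AK; K -> b | AC

Nullable: {K}; after ε-elimination: S -> g | bb | bg | bgK; K -> b | gSg.
No unit productions to eliminate.
TERM: introduce B -> b, A -> g and substitute in every rule of length ≥2.
BIN: K -> ASA becomes K -> AC, C -> SA; S -> BAK becomes S -> BD, D -> AK.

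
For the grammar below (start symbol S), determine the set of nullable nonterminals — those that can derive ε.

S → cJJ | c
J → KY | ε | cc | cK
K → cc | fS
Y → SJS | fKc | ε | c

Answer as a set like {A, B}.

{J, Y}

Directly nullable (have an ε-rule): {J, Y}.
Not nullable: K, S — each has a terminal in every rule's right-hand side or depends on a non-nullable symbol.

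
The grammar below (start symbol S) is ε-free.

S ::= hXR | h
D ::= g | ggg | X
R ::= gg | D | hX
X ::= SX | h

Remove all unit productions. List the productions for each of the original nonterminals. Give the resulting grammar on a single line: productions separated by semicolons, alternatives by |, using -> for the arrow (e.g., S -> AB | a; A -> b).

Unit productions: D->X, R->D.
Unit pairs (A ⇒* B via units): (D,X), (R,D), (R,X).
S: inherits non-unit rules of {S} → h | hXR.
D: inherits non-unit rules of {D, X} → SX | g | ggg | h.
R: inherits non-unit rules of {D, R, X} → SX | g | gg | ggg | h | hX.
X: inherits non-unit rules of {X} → SX | h.

S -> h | hXR; D -> g | h | SX | ggg; R -> g | h | SX | gg | hX | ggg; X -> h | SX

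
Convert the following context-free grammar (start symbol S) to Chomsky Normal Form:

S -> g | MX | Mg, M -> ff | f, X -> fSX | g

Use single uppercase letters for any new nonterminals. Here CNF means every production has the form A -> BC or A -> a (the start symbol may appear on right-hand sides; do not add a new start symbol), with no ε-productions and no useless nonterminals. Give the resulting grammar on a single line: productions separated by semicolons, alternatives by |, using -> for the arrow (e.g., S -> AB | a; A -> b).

No ε-productions.
No unit productions to eliminate.
TERM: introduce A -> f, B -> g and substitute in every rule of length ≥2.
BIN: X -> ASX becomes X -> AC, C -> SX.

S -> g | MB | MX; A -> f; B -> g; C -> SX; M -> f | AA; X -> g | AC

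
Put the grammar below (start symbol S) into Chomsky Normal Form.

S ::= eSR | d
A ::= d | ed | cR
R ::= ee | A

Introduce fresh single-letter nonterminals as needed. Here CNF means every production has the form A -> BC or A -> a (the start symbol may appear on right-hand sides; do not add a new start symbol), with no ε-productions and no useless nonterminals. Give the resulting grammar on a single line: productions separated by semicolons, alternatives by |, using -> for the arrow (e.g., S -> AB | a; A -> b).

S -> d | CE; B -> c; C -> e; D -> d; E -> SR; R -> d | BR | CC | CD

No ε-productions.
After unit-elimination: S -> d | eSR; A -> d | cR | ed; R -> d | cR | ed | ee.
TERM: introduce B -> c, D -> d, C -> e and substitute in every rule of length ≥2.
BIN: S -> CSR becomes S -> CE, E -> SR.
Drop unreachable/unproductive: A.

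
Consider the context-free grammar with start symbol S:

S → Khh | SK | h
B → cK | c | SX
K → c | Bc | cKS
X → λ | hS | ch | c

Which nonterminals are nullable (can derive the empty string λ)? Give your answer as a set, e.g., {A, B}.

{X}

Directly nullable (have an ε-rule): {X}.
Not nullable: B, K, S — each has a terminal in every rule's right-hand side or depends on a non-nullable symbol.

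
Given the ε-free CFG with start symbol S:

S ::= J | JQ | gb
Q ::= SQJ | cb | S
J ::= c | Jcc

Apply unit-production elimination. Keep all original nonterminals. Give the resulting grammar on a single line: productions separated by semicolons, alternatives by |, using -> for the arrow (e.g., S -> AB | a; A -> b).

S -> c | JQ | gb | Jcc; J -> c | Jcc; Q -> c | JQ | cb | gb | Jcc | SQJ

Unit productions: Q->S, S->J.
Unit pairs (A ⇒* B via units): (Q,J), (Q,S), (S,J).
S: inherits non-unit rules of {J, S} → JQ | Jcc | c | gb.
J: inherits non-unit rules of {J} → Jcc | c.
Q: inherits non-unit rules of {J, Q, S} → JQ | Jcc | SQJ | c | cb | gb.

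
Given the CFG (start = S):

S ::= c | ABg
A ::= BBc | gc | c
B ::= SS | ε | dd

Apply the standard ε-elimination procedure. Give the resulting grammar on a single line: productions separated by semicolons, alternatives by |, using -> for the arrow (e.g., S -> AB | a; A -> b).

S -> c | Ag | ABg; A -> c | Bc | gc | BBc; B -> SS | dd

Nullable set: {B}.
S -> ABg: B nullable, giving ABg | Ag.
A -> BBc: B, B nullable, giving BBc | Bc | c.
Drop B -> ε.
Unchanged (no nullable symbols): S -> c; A -> c; A -> gc; B -> SS; B -> dd.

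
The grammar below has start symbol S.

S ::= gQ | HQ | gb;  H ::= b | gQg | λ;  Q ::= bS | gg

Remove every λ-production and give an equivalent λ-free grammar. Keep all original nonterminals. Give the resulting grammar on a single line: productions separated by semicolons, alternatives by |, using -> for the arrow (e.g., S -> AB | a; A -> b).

Nullable set: {H}.
S -> HQ: H nullable, giving HQ | Q.
Drop H -> λ.
Unchanged (no nullable symbols): S -> gQ; S -> gb; H -> b; H -> gQg; Q -> bS; Q -> gg.

S -> Q | HQ | gQ | gb; H -> b | gQg; Q -> bS | gg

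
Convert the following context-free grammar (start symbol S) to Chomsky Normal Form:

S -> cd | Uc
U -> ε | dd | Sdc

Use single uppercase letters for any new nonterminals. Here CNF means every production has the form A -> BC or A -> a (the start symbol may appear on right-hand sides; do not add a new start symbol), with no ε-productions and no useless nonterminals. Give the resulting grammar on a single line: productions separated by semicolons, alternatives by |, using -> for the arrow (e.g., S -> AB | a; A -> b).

S -> c | AB | UA; A -> c; B -> d; C -> BA; U -> BB | SC

Nullable: {U}; after ε-elimination: S -> c | Uc | cd; U -> dd | Sdc.
No unit productions to eliminate.
TERM: introduce A -> c, B -> d and substitute in every rule of length ≥2.
BIN: U -> SBA becomes U -> SC, C -> BA.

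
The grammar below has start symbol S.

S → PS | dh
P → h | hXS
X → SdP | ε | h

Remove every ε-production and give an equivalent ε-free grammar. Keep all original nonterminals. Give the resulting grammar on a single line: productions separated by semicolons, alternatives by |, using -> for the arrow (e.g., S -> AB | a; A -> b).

Nullable set: {X}.
P -> hXS: X nullable, giving hS | hXS.
Drop X -> ε.
Unchanged (no nullable symbols): S -> PS; S -> dh; P -> h; X -> SdP; X -> h.

S -> PS | dh; P -> h | hS | hXS; X -> h | SdP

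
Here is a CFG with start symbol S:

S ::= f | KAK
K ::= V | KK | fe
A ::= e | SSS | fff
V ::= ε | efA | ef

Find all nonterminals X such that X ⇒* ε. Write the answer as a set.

{K, V}

Directly nullable (have an ε-rule): {V}.
K is nullable via K -> V (every symbol on the right is already known nullable).
Not nullable: A, S — each has a terminal in every rule's right-hand side or depends on a non-nullable symbol.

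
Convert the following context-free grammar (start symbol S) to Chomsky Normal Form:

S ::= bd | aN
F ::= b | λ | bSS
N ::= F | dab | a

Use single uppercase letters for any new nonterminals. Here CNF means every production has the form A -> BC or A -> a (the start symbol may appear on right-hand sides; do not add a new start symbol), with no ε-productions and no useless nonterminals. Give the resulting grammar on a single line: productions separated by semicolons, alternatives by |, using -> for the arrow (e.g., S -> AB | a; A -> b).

S -> a | AB | CN; A -> b; B -> d; C -> a; E -> SS; G -> CA; N -> a | b | AE | BG

Nullable: {F, N}; after ε-elimination: S -> a | aN | bd; F -> b | bSS; N -> F | a | dab.
After unit-elimination: S -> a | aN | bd; F -> b | bSS; N -> a | b | bSS | dab.
TERM: introduce C -> a, A -> b, B -> d and substitute in every rule of length ≥2.
BIN: F -> ASS becomes F -> AD, D -> SS; N -> ASS becomes N -> AE, E -> SS; N -> BCA becomes N -> BG, G -> CA.
Drop unreachable/unproductive: F.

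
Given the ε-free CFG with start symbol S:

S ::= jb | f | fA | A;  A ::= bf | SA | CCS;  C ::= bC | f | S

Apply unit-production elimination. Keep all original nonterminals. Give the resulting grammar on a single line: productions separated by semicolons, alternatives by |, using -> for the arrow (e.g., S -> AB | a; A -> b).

S -> f | SA | bf | fA | jb | CCS; A -> SA | bf | CCS; C -> f | SA | bC | bf | fA | jb | CCS

Unit productions: C->S, S->A.
Unit pairs (A ⇒* B via units): (C,A), (C,S), (S,A).
S: inherits non-unit rules of {A, S} → CCS | SA | bf | f | fA | jb.
A: inherits non-unit rules of {A} → CCS | SA | bf.
C: inherits non-unit rules of {A, C, S} → CCS | SA | bC | bf | f | fA | jb.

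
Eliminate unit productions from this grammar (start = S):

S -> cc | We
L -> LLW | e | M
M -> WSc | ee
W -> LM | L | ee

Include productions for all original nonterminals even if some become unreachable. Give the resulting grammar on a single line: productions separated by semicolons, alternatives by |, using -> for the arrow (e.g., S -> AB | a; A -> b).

Unit productions: L->M, W->L.
Unit pairs (A ⇒* B via units): (L,M), (W,L), (W,M).
S: inherits non-unit rules of {S} → We | cc.
L: inherits non-unit rules of {L, M} → LLW | WSc | e | ee.
M: inherits non-unit rules of {M} → WSc | ee.
W: inherits non-unit rules of {L, M, W} → LLW | LM | WSc | e | ee.

S -> We | cc; L -> e | ee | LLW | WSc; M -> ee | WSc; W -> e | LM | ee | LLW | WSc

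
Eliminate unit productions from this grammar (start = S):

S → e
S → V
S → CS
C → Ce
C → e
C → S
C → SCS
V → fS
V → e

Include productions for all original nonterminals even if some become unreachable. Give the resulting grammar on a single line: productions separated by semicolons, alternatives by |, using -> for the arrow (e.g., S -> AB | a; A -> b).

Unit productions: C->S, S->V.
Unit pairs (A ⇒* B via units): (C,S), (C,V), (S,V).
S: inherits non-unit rules of {S, V} → CS | e | fS.
C: inherits non-unit rules of {C, S, V} → CS | Ce | SCS | e | fS.
V: inherits non-unit rules of {V} → e | fS.

S -> e | CS | fS; C -> e | CS | Ce | fS | SCS; V -> e | fS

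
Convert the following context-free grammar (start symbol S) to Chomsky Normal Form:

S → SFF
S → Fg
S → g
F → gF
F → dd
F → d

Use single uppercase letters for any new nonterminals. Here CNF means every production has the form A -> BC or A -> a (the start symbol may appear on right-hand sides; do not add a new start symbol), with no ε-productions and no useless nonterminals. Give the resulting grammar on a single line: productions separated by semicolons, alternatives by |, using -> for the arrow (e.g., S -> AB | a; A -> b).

No ε-productions.
No unit productions to eliminate.
TERM: introduce A -> d, B -> g and substitute in every rule of length ≥2.
BIN: S -> SFF becomes S -> SC, C -> FF.

S -> g | FB | SC; A -> d; B -> g; C -> FF; F -> d | AA | BF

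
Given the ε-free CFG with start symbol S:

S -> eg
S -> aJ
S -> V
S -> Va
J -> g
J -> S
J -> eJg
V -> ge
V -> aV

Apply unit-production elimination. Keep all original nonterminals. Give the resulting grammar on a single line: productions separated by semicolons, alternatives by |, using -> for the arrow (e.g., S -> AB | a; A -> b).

Unit productions: J->S, S->V.
Unit pairs (A ⇒* B via units): (J,S), (J,V), (S,V).
S: inherits non-unit rules of {S, V} → Va | aJ | aV | eg | ge.
J: inherits non-unit rules of {J, S, V} → Va | aJ | aV | eJg | eg | g | ge.
V: inherits non-unit rules of {V} → aV | ge.

S -> Va | aJ | aV | eg | ge; J -> g | Va | aJ | aV | eg | ge | eJg; V -> aV | ge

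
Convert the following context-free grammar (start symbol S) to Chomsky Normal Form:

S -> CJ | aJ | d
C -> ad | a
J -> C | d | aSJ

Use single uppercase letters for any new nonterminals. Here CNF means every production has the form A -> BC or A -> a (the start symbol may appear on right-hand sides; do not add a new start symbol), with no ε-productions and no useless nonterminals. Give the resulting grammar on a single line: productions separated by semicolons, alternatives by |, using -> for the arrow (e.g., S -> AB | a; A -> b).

S -> d | AJ | CJ; A -> a; B -> d; C -> a | AB; D -> SJ; J -> a | d | AB | AD

No ε-productions.
After unit-elimination: S -> d | CJ | aJ; C -> a | ad; J -> a | d | ad | aSJ.
TERM: introduce A -> a, B -> d and substitute in every rule of length ≥2.
BIN: J -> ASJ becomes J -> AD, D -> SJ.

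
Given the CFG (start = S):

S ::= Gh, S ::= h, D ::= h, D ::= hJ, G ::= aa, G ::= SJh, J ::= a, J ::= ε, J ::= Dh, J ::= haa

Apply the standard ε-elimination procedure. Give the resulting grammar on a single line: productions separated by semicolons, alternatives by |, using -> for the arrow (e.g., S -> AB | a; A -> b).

Nullable set: {J}.
D -> hJ: J nullable, giving h | hJ.
G -> SJh: J nullable, giving SJh | Sh.
Drop J -> ε.
Unchanged (no nullable symbols): S -> Gh; S -> h; D -> h; G -> aa; J -> Dh; J -> a; J -> haa.

S -> h | Gh; D -> h | hJ; G -> Sh | aa | SJh; J -> a | Dh | haa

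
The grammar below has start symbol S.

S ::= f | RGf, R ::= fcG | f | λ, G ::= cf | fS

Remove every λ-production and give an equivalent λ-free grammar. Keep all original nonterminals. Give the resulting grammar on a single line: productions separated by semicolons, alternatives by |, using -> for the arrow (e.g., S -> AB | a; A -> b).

S -> f | Gf | RGf; G -> cf | fS; R -> f | fcG

Nullable set: {R}.
S -> RGf: R nullable, giving Gf | RGf.
Drop R -> λ.
Unchanged (no nullable symbols): S -> f; G -> cf; G -> fS; R -> f; R -> fcG.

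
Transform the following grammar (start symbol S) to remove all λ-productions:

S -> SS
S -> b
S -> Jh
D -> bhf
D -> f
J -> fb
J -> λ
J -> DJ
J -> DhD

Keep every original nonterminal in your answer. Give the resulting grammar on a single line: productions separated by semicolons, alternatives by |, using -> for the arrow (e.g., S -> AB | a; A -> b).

S -> b | h | Jh | SS; D -> f | bhf; J -> D | DJ | fb | DhD

Nullable set: {J}.
S -> Jh: J nullable, giving Jh | h.
Drop J -> λ.
J -> DJ: J nullable, giving D | DJ.
Unchanged (no nullable symbols): S -> SS; S -> b; D -> bhf; D -> f; J -> DhD; J -> fb.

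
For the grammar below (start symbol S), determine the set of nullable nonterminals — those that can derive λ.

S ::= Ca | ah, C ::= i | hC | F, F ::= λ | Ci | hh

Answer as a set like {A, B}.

{C, F}

Directly nullable (have an ε-rule): {F}.
C is nullable via C -> F (every symbol on the right is already known nullable).
Not nullable: S — each has a terminal in every rule's right-hand side or depends on a non-nullable symbol.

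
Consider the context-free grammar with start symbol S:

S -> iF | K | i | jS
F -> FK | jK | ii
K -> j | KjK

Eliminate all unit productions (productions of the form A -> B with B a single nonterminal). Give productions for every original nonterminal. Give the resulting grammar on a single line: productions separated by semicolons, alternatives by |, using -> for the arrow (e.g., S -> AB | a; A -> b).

Unit productions: S->K.
Unit pairs (A ⇒* B via units): (S,K).
S: inherits non-unit rules of {K, S} → KjK | i | iF | j | jS.
F: inherits non-unit rules of {F} → FK | ii | jK.
K: inherits non-unit rules of {K} → KjK | j.

S -> i | j | iF | jS | KjK; F -> FK | ii | jK; K -> j | KjK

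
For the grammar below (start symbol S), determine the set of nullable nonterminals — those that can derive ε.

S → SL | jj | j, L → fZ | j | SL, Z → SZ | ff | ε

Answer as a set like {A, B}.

{Z}

Directly nullable (have an ε-rule): {Z}.
Not nullable: L, S — each has a terminal in every rule's right-hand side or depends on a non-nullable symbol.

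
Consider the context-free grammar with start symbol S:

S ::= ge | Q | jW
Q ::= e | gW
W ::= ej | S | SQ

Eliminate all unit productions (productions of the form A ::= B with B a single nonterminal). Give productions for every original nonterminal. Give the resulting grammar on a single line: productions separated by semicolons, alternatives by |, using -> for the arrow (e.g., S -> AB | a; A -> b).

S -> e | gW | ge | jW; Q -> e | gW; W -> e | SQ | ej | gW | ge | jW

Unit productions: S->Q, W->S.
Unit pairs (A ⇒* B via units): (S,Q), (W,Q), (W,S).
S: inherits non-unit rules of {Q, S} → e | gW | ge | jW.
Q: inherits non-unit rules of {Q} → e | gW.
W: inherits non-unit rules of {Q, S, W} → SQ | e | ej | gW | ge | jW.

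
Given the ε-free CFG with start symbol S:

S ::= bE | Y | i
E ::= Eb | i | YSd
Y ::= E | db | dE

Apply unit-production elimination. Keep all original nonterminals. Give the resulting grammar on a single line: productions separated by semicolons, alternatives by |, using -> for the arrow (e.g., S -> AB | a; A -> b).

Unit productions: S->Y, Y->E.
Unit pairs (A ⇒* B via units): (S,E), (S,Y), (Y,E).
S: inherits non-unit rules of {E, S, Y} → Eb | YSd | bE | dE | db | i.
E: inherits non-unit rules of {E} → Eb | YSd | i.
Y: inherits non-unit rules of {E, Y} → Eb | YSd | dE | db | i.

S -> i | Eb | bE | dE | db | YSd; E -> i | Eb | YSd; Y -> i | Eb | dE | db | YSd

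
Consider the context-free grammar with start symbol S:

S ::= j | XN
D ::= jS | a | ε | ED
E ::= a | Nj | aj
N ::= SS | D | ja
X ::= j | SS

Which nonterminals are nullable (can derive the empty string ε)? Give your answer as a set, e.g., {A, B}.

Directly nullable (have an ε-rule): {D}.
N is nullable via N -> D (every symbol on the right is already known nullable).
Not nullable: E, S, X — each has a terminal in every rule's right-hand side or depends on a non-nullable symbol.

{D, N}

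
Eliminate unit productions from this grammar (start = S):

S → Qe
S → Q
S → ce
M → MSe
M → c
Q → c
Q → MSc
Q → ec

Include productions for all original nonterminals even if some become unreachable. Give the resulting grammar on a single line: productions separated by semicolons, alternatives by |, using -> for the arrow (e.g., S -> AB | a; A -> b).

Unit productions: S->Q.
Unit pairs (A ⇒* B via units): (S,Q).
S: inherits non-unit rules of {Q, S} → MSc | Qe | c | ce | ec.
M: inherits non-unit rules of {M} → MSe | c.
Q: inherits non-unit rules of {Q} → MSc | c | ec.

S -> c | Qe | ce | ec | MSc; M -> c | MSe; Q -> c | ec | MSc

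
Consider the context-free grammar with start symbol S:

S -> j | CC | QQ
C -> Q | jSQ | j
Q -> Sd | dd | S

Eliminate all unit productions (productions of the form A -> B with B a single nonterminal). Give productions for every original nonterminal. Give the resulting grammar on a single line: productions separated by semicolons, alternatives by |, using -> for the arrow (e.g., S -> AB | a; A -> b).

Unit productions: C->Q, Q->S.
Unit pairs (A ⇒* B via units): (C,Q), (C,S), (Q,S).
S: inherits non-unit rules of {S} → CC | QQ | j.
C: inherits non-unit rules of {C, Q, S} → CC | QQ | Sd | dd | j | jSQ.
Q: inherits non-unit rules of {Q, S} → CC | QQ | Sd | dd | j.

S -> j | CC | QQ; C -> j | CC | QQ | Sd | dd | jSQ; Q -> j | CC | QQ | Sd | dd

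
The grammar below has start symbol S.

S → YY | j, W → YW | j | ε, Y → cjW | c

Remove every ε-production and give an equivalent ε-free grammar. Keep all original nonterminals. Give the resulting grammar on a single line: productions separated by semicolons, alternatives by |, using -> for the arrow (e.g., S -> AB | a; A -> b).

S -> j | YY; W -> Y | j | YW; Y -> c | cj | cjW

Nullable set: {W}.
Drop W -> ε.
W -> YW: W nullable, giving Y | YW.
Y -> cjW: W nullable, giving cj | cjW.
Unchanged (no nullable symbols): S -> YY; S -> j; W -> j; Y -> c.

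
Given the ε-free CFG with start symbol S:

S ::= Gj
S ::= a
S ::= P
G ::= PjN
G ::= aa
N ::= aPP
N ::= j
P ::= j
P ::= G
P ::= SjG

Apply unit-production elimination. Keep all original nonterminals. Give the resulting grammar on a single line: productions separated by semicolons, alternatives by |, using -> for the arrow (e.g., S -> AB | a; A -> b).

Unit productions: P->G, S->P.
Unit pairs (A ⇒* B via units): (P,G), (S,G), (S,P).
S: inherits non-unit rules of {G, P, S} → Gj | PjN | SjG | a | aa | j.
G: inherits non-unit rules of {G} → PjN | aa.
N: inherits non-unit rules of {N} → aPP | j.
P: inherits non-unit rules of {G, P} → PjN | SjG | aa | j.

S -> a | j | Gj | aa | PjN | SjG; G -> aa | PjN; N -> j | aPP; P -> j | aa | PjN | SjG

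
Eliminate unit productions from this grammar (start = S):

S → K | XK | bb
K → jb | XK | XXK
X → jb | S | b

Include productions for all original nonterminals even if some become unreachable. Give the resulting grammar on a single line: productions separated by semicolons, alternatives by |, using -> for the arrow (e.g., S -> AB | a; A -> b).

S -> XK | bb | jb | XXK; K -> XK | jb | XXK; X -> b | XK | bb | jb | XXK

Unit productions: S->K, X->S.
Unit pairs (A ⇒* B via units): (S,K), (X,K), (X,S).
S: inherits non-unit rules of {K, S} → XK | XXK | bb | jb.
K: inherits non-unit rules of {K} → XK | XXK | jb.
X: inherits non-unit rules of {K, S, X} → XK | XXK | b | bb | jb.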